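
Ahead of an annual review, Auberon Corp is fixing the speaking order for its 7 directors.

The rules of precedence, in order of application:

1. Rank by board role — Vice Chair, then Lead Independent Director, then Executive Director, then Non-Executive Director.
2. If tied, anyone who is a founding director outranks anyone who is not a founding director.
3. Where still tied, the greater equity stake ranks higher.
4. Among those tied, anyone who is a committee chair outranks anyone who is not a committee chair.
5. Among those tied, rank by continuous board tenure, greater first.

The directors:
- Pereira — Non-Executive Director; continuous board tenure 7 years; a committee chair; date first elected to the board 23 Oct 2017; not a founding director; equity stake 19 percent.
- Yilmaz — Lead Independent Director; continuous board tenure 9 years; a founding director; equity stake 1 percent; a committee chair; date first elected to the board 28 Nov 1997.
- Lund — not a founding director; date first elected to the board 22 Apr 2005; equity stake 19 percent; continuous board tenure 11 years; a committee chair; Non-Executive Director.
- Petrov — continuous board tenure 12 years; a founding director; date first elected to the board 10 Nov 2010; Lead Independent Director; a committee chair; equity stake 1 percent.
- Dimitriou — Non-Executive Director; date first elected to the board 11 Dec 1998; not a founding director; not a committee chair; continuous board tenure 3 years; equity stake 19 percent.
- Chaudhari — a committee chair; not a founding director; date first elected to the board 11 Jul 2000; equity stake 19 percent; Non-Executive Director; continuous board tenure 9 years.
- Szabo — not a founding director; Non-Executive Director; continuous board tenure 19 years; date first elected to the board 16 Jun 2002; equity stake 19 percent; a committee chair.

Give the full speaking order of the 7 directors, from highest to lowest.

By board role: Petrov and Yilmaz (Lead Independent Director); then Szabo, Lund, Chaudhari, Pereira and Dimitriou (Non-Executive Director).
Petrov and Yilmaz are each a founding director, so the next rule applies.
Petrov and Yilmaz both have equity stake 1 percent, so the next rule applies.
Petrov and Yilmaz are each a committee chair, so the next rule applies.
Among Petrov and Yilmaz, by continuous board tenure (higher first): Petrov (12 years) before Yilmaz (9 years).
Szabo, Lund, Chaudhari, Pereira and Dimitriou are each not a founding director, so the next rule applies.
Szabo, Lund, Chaudhari, Pereira and Dimitriou all have equity stake 19 percent, so the next rule applies.
Among Szabo, Lund, Chaudhari, Pereira and Dimitriou, a committee chair before not a committee chair: Szabo, Lund, Chaudhari and Pereira (a committee chair) before Dimitriou (not a committee chair).
Among Szabo, Lund, Chaudhari and Pereira, by continuous board tenure (higher first): Szabo (19 years) before Lund (11 years) before Chaudhari (9 years) before Pereira (7 years).
Full order: Petrov, Yilmaz, Szabo, Lund, Chaudhari, Pereira, Dimitriou.

Petrov, Yilmaz, Szabo, Lund, Chaudhari, Pereira, Dimitriou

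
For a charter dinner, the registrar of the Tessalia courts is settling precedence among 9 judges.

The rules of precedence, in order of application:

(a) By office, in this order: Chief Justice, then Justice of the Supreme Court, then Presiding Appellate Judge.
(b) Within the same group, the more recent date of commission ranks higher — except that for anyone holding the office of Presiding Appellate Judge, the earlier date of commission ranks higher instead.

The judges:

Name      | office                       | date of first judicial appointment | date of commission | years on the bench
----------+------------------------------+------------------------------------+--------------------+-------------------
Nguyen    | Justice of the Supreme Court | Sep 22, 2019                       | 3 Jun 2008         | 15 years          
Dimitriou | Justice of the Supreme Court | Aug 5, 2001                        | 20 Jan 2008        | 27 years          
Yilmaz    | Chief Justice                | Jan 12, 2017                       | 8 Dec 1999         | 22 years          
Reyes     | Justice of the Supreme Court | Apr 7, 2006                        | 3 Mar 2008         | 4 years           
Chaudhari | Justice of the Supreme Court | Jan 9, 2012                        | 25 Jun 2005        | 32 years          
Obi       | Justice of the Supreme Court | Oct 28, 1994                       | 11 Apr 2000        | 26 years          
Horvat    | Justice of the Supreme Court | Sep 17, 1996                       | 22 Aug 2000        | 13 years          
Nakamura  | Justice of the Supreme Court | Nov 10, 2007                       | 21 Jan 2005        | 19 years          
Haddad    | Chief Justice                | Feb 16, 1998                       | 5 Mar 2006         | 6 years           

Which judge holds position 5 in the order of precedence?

By office: Haddad and Yilmaz (Chief Justice); then Nguyen, Reyes, Dimitriou, Chaudhari, Nakamura, Horvat and Obi (Justice of the Supreme Court).
Among Haddad and Yilmaz, by date of commission (later first): Haddad (5 Mar 2006) before Yilmaz (8 Dec 1999).
Among Nguyen, Reyes, Dimitriou, Chaudhari, Nakamura, Horvat and Obi, by date of commission (later first): Nguyen (3 Jun 2008) before Reyes (3 Mar 2008) before Dimitriou (20 Jan 2008) before Chaudhari (25 Jun 2005) before Nakamura (21 Jan 2005) before Horvat (22 Aug 2000) before Obi (11 Apr 2000).
Order: Haddad, Yilmaz, Nguyen, Reyes, Dimitriou, Chaudhari, Nakamura, Horvat, Obi.

Dimitriou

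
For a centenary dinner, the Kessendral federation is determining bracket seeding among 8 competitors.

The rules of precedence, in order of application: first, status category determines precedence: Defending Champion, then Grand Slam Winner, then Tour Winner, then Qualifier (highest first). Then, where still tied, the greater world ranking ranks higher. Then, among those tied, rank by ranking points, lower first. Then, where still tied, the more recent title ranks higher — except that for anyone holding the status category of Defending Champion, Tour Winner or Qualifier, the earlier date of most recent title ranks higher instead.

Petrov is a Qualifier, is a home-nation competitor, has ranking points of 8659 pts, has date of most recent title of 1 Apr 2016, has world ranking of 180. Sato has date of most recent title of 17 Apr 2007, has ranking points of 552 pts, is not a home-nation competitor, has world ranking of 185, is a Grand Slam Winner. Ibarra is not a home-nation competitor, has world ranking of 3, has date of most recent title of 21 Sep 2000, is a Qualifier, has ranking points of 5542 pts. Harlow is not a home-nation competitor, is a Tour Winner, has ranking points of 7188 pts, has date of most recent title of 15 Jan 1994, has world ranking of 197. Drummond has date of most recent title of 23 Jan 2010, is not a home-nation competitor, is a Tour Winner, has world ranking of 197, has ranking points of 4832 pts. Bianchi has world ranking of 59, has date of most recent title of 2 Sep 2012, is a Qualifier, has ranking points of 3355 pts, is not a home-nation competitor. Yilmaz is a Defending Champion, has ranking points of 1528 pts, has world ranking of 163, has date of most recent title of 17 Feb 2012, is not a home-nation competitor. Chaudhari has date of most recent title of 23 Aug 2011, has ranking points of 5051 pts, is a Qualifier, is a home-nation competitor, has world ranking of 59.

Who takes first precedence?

Yilmaz

By status category: Yilmaz (Defending Champion); then Sato (Grand Slam Winner); then Drummond and Harlow (Tour Winner); then Petrov, Bianchi, Chaudhari and Ibarra (Qualifier).
Drummond and Harlow both have world ranking 197, so the next rule applies.
Among Drummond and Harlow, by ranking points (lower first): Drummond (4832 pts) before Harlow (7188 pts).
Among Petrov, Bianchi, Chaudhari and Ibarra, by world ranking (higher first): Petrov (180) before Bianchi and Chaudhari (59) before Ibarra (3).
Among Bianchi and Chaudhari, by ranking points (lower first): Bianchi (3355 pts) before Chaudhari (5051 pts).
Order: Yilmaz, Sato, Drummond, Harlow, Petrov, Bianchi, Chaudhari, Ibarra.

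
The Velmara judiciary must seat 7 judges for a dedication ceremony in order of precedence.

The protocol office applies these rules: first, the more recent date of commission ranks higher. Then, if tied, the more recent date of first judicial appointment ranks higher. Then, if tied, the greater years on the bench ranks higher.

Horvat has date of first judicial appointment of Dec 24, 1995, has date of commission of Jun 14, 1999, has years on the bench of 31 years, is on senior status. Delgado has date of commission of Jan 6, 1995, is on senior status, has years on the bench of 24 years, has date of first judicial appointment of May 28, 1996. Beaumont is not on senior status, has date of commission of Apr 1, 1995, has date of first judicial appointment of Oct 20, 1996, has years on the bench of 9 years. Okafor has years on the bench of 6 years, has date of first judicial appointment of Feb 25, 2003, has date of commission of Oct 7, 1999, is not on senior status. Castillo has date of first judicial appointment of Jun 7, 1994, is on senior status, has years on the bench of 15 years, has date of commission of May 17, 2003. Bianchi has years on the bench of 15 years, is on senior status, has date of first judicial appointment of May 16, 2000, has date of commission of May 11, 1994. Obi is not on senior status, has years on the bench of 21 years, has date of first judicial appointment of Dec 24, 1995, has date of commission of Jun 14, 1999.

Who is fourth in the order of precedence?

Obi

By date of commission (later first): Castillo (May 17, 2003); then Okafor (Oct 7, 1999); then Horvat and Obi (both Jun 14, 1999); then Beaumont (Apr 1, 1995); then Delgado (Jan 6, 1995); then Bianchi (May 11, 1994).
Horvat and Obi both have date of first judicial appointment Dec 24, 1995, so the next rule applies.
Among Horvat and Obi, by years on the bench (higher first): Horvat (31 years) before Obi (21 years).
Order: Castillo, Okafor, Horvat, Obi, Beaumont, Delgado, Bianchi.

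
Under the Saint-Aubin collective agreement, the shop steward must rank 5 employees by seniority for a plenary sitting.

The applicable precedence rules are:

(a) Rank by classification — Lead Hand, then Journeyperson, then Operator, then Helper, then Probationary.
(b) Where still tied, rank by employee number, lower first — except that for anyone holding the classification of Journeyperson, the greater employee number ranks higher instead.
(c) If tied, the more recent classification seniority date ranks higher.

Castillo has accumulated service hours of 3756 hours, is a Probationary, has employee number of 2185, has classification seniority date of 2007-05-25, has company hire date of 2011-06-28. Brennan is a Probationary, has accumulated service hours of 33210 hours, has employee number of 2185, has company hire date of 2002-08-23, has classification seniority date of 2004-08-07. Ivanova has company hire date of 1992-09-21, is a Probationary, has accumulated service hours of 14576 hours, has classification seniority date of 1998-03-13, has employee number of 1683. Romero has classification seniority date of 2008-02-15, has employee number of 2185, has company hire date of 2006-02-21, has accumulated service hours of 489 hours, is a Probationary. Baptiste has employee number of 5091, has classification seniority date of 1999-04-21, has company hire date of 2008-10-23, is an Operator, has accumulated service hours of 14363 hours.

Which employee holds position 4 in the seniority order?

By classification: Baptiste (Operator); then Ivanova, Romero, Castillo and Brennan (Probationary).
Among Ivanova, Romero, Castillo and Brennan, by employee number (lower first): Ivanova (1683) before Romero, Castillo and Brennan (2185).
Among Romero, Castillo and Brennan, by classification seniority date (later first): Romero (2008-02-15) before Castillo (2007-05-25) before Brennan (2004-08-07).
Order: Baptiste, Ivanova, Romero, Castillo, Brennan.

Castillo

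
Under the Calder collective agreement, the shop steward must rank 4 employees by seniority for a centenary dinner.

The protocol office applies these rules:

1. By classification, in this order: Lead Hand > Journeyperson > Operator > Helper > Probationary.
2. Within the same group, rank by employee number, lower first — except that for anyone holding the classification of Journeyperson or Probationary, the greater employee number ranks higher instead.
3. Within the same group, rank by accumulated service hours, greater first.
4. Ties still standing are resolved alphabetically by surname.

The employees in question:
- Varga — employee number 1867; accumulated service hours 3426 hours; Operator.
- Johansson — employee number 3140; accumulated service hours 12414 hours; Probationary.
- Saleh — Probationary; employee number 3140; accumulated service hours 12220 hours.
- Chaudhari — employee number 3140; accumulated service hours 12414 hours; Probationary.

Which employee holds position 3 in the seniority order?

By classification: Varga (Operator); then Chaudhari, Johansson and Saleh (Probationary).
Chaudhari, Johansson and Saleh all have employee number 3140, so the next rule applies.
Among Chaudhari, Johansson and Saleh, by accumulated service hours (higher first): Chaudhari and Johansson (12414 hours) before Saleh (12220 hours).
Among Chaudhari and Johansson, alphabetically by surname: Chaudhari before Johansson.
Order: Varga, Chaudhari, Johansson, Saleh.

Johansson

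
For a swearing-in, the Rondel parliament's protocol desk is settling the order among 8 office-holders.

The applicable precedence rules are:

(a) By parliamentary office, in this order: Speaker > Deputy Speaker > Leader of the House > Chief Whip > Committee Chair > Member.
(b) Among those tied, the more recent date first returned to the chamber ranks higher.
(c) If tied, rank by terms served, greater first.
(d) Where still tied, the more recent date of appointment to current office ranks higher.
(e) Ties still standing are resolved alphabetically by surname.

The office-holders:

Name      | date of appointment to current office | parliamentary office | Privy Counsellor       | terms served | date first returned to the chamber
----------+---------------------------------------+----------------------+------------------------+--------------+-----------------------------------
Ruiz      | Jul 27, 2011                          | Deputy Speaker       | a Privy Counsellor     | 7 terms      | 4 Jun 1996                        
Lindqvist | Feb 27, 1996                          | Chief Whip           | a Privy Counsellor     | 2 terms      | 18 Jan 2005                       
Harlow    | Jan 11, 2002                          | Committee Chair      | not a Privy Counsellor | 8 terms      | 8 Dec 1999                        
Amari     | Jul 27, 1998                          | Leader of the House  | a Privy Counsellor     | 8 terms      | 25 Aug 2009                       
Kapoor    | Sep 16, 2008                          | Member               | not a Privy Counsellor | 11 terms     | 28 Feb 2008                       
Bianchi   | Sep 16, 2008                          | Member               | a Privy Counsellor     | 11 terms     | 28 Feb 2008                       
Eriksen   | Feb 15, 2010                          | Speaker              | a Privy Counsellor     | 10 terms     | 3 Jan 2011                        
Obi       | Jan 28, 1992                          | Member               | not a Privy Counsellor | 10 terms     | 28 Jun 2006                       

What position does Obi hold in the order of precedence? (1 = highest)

8

By parliamentary office: Eriksen (Speaker); then Ruiz (Deputy Speaker); then Amari (Leader of the House); then Lindqvist (Chief Whip); then Harlow (Committee Chair); then Bianchi, Kapoor and Obi (Member).
Among Bianchi, Kapoor and Obi, by date first returned to the chamber (later first): Bianchi and Kapoor (28 Feb 2008) before Obi (28 Jun 2006).
Bianchi and Kapoor both have terms served 11 terms, so the next rule applies.
Bianchi and Kapoor both have date of appointment to current office Sep 16, 2008, so the next rule applies.
Among Bianchi and Kapoor, alphabetically by surname: Bianchi before Kapoor.
Order: Eriksen, Ruiz, Amari, Lindqvist, Harlow, Bianchi, Kapoor, Obi. So position 8.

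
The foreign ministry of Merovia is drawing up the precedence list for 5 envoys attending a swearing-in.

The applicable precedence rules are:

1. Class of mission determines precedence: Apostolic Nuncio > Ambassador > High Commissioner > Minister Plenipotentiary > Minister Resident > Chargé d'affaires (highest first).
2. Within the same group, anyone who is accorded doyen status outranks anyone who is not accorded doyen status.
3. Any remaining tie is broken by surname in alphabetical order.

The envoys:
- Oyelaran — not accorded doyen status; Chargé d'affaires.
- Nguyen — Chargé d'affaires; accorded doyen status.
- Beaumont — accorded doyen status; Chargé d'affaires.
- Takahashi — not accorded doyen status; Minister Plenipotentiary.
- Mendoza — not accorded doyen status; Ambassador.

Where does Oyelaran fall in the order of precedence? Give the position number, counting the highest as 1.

5

By class of mission: Mendoza (Ambassador); then Takahashi (Minister Plenipotentiary); then Beaumont, Nguyen and Oyelaran (Chargé d'affaires).
Among Beaumont, Nguyen and Oyelaran, accorded doyen status before not accorded doyen status: Beaumont and Nguyen (accorded doyen status) before Oyelaran (not accorded doyen status).
Among Beaumont and Nguyen, alphabetically by surname: Beaumont before Nguyen.
Order: Mendoza, Takahashi, Beaumont, Nguyen, Oyelaran. So position 5.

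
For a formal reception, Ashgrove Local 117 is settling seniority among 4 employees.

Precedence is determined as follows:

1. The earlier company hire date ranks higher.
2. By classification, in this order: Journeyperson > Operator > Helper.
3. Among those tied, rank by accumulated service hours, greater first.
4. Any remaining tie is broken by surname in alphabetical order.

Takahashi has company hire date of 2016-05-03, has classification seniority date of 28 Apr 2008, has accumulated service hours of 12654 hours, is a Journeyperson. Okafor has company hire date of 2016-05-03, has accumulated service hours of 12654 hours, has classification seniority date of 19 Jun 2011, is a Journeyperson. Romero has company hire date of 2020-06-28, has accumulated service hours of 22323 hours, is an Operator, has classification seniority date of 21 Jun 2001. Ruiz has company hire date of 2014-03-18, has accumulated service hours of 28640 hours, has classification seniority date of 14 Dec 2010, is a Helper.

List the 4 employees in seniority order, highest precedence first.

Ruiz, Okafor, Takahashi, Romero

By company hire date (earlier first): Ruiz (2014-03-18); then Okafor and Takahashi (both 2016-05-03); then Romero (2020-06-28).
Okafor and Takahashi are each Journeyperson, so the next rule applies.
Okafor and Takahashi both have accumulated service hours 12654 hours, so the next rule applies.
Among Okafor and Takahashi, alphabetically by surname: Okafor before Takahashi.
Full order: Ruiz, Okafor, Takahashi, Romero.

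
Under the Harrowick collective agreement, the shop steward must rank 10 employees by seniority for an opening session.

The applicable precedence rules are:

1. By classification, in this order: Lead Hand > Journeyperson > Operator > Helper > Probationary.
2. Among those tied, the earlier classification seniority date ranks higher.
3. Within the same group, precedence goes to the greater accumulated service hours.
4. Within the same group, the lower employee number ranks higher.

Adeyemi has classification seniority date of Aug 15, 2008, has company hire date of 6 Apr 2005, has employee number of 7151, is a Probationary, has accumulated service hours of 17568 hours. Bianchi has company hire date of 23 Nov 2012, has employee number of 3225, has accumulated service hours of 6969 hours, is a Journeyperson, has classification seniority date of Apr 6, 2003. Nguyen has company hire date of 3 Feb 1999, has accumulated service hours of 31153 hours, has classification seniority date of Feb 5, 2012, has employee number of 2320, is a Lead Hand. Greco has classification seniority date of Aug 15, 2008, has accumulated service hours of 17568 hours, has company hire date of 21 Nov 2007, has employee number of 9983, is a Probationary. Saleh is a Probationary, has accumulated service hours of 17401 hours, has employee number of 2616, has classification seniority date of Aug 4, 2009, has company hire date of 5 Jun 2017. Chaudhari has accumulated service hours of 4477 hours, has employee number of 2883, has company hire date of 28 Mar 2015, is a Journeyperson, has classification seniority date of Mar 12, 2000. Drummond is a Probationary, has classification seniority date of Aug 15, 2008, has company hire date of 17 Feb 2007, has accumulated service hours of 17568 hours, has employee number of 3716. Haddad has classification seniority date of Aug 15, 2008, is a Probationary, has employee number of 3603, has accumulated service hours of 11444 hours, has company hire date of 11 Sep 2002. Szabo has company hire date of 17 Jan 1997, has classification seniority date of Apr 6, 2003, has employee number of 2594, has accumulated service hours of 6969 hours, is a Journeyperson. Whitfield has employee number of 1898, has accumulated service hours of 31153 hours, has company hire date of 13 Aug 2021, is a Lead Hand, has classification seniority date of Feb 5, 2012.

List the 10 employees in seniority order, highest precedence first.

Whitfield, Nguyen, Chaudhari, Szabo, Bianchi, Drummond, Adeyemi, Greco, Haddad, Saleh

By classification: Whitfield and Nguyen (Lead Hand); then Chaudhari, Szabo and Bianchi (Journeyperson); then Drummond, Adeyemi, Greco, Haddad and Saleh (Probationary).
Whitfield and Nguyen both have classification seniority date Feb 5, 2012, so the next rule applies.
Whitfield and Nguyen both have accumulated service hours 31153 hours, so the next rule applies.
Among Whitfield and Nguyen, by employee number (lower first): Whitfield (1898) before Nguyen (2320).
Among Chaudhari, Szabo and Bianchi, by classification seniority date (earlier first): Chaudhari (Mar 12, 2000) before Szabo and Bianchi (Apr 6, 2003).
Szabo and Bianchi both have accumulated service hours 6969 hours, so the next rule applies.
Among Szabo and Bianchi, by employee number (lower first): Szabo (2594) before Bianchi (3225).
Among Drummond, Adeyemi, Greco, Haddad and Saleh, by classification seniority date (earlier first): Drummond, Adeyemi, Greco and Haddad (Aug 15, 2008) before Saleh (Aug 4, 2009).
Among Drummond, Adeyemi, Greco and Haddad, by accumulated service hours (higher first): Drummond, Adeyemi and Greco (17568 hours) before Haddad (11444 hours).
Among Drummond, Adeyemi and Greco, by employee number (lower first): Drummond (3716) before Adeyemi (7151) before Greco (9983).
Full order: Whitfield, Nguyen, Chaudhari, Szabo, Bianchi, Drummond, Adeyemi, Greco, Haddad, Saleh.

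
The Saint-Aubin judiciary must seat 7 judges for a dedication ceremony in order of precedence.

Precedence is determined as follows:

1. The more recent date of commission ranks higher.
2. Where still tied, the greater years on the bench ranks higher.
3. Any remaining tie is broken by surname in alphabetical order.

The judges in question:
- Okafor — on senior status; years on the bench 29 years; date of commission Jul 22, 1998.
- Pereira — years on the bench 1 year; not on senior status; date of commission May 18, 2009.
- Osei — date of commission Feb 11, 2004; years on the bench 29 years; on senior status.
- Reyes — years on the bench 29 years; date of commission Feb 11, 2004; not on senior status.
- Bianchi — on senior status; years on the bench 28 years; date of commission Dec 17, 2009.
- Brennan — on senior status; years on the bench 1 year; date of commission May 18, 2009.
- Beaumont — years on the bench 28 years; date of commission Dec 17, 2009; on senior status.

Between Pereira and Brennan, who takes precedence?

By date of commission (later first): Beaumont and Bianchi (both Dec 17, 2009); then Brennan and Pereira (both May 18, 2009); then Osei and Reyes (both Feb 11, 2004); then Okafor (Jul 22, 1998).
Beaumont and Bianchi both have years on the bench 28 years, so the next rule applies.
Among Beaumont and Bianchi, alphabetically by surname: Beaumont before Bianchi.
Brennan and Pereira both have years on the bench 1 year, so the next rule applies.
Among Brennan and Pereira, alphabetically by surname: Brennan before Pereira.
Osei and Reyes both have years on the bench 29 years, so the next rule applies.
Among Osei and Reyes, alphabetically by surname: Osei before Reyes.
So Brennan takes precedence.

Brennan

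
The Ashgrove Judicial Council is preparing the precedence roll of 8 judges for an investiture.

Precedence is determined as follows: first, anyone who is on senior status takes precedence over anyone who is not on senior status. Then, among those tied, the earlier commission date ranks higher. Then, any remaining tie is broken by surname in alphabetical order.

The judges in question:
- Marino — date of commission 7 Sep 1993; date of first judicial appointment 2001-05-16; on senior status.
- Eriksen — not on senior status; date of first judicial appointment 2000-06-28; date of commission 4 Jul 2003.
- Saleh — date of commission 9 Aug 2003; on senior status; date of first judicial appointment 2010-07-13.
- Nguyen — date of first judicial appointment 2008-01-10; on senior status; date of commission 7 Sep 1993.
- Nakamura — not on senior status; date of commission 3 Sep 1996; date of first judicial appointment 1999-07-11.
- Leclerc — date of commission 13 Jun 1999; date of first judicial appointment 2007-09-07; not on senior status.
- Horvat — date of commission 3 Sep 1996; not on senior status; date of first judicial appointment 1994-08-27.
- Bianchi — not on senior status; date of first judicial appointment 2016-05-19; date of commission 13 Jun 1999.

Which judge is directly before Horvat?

By the first rule: Marino, Nguyen and Saleh (each on senior status); then Horvat, Nakamura, Bianchi, Leclerc and Eriksen (each not on senior status).
Among Marino, Nguyen and Saleh, by date of commission (earlier first): Marino and Nguyen (7 Sep 1993) before Saleh (9 Aug 2003).
Among Marino and Nguyen, alphabetically by surname: Marino before Nguyen.
Among Horvat, Nakamura, Bianchi, Leclerc and Eriksen, by date of commission (earlier first): Horvat and Nakamura (3 Sep 1996) before Bianchi and Leclerc (13 Jun 1999) before Eriksen (4 Jul 2003).
Among Horvat and Nakamura, alphabetically by surname: Horvat before Nakamura.
Among Bianchi and Leclerc, alphabetically by surname: Bianchi before Leclerc.
Order: Marino, Nguyen, Saleh, Horvat, Nakamura, Bianchi, Leclerc, Eriksen.

Saleh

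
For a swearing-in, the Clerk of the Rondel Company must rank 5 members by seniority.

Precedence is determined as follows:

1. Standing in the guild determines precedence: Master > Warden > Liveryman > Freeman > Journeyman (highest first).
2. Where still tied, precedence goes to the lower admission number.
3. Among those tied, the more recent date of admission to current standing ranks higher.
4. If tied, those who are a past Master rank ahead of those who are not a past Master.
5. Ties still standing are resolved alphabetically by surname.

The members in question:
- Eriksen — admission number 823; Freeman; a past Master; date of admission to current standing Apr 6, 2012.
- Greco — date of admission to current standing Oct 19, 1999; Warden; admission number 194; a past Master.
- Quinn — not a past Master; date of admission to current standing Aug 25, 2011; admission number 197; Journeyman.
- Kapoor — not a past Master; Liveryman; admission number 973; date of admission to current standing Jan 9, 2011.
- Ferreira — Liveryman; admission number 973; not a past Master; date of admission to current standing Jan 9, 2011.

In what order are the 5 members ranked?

Greco, Ferreira, Kapoor, Eriksen, Quinn

By standing in the guild: Greco (Warden); then Ferreira and Kapoor (Liveryman); then Eriksen (Freeman); then Quinn (Journeyman).
Ferreira and Kapoor both have admission number 973, so the next rule applies.
Ferreira and Kapoor both have date of admission to current standing Jan 9, 2011, so the next rule applies.
Ferreira and Kapoor are each not a past Master, so the next rule applies.
Among Ferreira and Kapoor, alphabetically by surname: Ferreira before Kapoor.
Full order: Greco, Ferreira, Kapoor, Eriksen, Quinn.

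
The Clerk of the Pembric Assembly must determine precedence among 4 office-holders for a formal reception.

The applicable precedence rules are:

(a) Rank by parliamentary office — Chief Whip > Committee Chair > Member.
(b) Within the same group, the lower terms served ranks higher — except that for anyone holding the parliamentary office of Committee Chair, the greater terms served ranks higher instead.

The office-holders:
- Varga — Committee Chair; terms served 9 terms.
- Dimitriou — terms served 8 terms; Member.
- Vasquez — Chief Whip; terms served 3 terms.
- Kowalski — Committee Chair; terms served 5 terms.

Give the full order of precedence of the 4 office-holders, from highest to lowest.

By parliamentary office: Vasquez (Chief Whip); then Varga and Kowalski (Committee Chair); then Dimitriou (Member).
Among Varga and Kowalski, by terms served (higher first) (reversed rule for this group): Varga (9 terms) before Kowalski (5 terms).
Full order: Vasquez, Varga, Kowalski, Dimitriou.

Vasquez, Varga, Kowalski, Dimitriou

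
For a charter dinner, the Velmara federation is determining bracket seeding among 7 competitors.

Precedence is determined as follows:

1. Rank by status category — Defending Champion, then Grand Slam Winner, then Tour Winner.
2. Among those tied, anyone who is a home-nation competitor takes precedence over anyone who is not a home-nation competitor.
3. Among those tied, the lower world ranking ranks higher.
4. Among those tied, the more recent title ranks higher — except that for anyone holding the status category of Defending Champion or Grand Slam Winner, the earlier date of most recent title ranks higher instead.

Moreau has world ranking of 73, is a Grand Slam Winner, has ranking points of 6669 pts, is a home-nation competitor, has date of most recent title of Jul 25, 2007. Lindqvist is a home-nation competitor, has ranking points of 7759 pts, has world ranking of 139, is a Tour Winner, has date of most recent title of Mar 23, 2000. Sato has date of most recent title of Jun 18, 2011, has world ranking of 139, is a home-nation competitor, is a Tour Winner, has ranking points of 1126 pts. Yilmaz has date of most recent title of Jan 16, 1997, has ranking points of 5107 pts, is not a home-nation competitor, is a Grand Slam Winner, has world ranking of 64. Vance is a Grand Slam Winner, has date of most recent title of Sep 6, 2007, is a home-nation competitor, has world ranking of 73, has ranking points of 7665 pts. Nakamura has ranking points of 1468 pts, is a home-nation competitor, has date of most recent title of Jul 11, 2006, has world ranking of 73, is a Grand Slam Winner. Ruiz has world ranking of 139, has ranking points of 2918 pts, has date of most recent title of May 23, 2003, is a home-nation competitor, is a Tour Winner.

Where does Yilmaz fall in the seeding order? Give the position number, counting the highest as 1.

4

By status category: Nakamura, Moreau, Vance and Yilmaz (Grand Slam Winner); then Sato, Ruiz and Lindqvist (Tour Winner).
Among Nakamura, Moreau, Vance and Yilmaz, a home-nation competitor before not a home-nation competitor: Nakamura, Moreau and Vance (a home-nation competitor) before Yilmaz (not a home-nation competitor).
Nakamura, Moreau and Vance all have world ranking 73, so the next rule applies.
Among Nakamura, Moreau and Vance, by date of most recent title (earlier first) (reversed rule for this group): Nakamura (Jul 11, 2006) before Moreau (Jul 25, 2007) before Vance (Sep 6, 2007).
Sato, Ruiz and Lindqvist are each a home-nation competitor, so the next rule applies.
Sato, Ruiz and Lindqvist all have world ranking 139, so the next rule applies.
Among Sato, Ruiz and Lindqvist, by date of most recent title (later first): Sato (Jun 18, 2011) before Ruiz (May 23, 2003) before Lindqvist (Mar 23, 2000).
Order: Nakamura, Moreau, Vance, Yilmaz, Sato, Ruiz, Lindqvist. So position 4.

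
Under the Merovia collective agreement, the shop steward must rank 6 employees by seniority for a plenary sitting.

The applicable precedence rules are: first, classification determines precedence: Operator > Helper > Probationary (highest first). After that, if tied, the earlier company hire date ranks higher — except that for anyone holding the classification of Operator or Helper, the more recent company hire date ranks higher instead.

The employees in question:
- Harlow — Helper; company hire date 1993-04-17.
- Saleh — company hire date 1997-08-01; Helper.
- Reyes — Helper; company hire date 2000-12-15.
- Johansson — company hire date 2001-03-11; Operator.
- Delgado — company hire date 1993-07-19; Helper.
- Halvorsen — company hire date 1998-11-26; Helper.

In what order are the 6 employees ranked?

Johansson, Reyes, Halvorsen, Saleh, Delgado, Harlow

By classification: Johansson (Operator); then Reyes, Halvorsen, Saleh, Delgado and Harlow (Helper).
Among Reyes, Halvorsen, Saleh, Delgado and Harlow, by company hire date (later first) (reversed rule for this group): Reyes (2000-12-15) before Halvorsen (1998-11-26) before Saleh (1997-08-01) before Delgado (1993-07-19) before Harlow (1993-04-17).
Full order: Johansson, Reyes, Halvorsen, Saleh, Delgado, Harlow.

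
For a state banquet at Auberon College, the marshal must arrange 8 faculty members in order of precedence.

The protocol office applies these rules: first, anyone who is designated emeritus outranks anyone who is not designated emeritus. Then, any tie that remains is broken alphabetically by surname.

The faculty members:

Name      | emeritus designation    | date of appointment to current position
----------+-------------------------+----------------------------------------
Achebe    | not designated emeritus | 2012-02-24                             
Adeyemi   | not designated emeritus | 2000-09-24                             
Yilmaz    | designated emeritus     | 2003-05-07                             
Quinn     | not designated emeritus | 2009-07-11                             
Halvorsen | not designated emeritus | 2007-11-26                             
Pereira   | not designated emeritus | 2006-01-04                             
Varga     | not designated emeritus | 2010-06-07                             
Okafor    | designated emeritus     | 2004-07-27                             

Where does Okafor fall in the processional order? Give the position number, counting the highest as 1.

By the first rule: Okafor and Yilmaz (both designated emeritus); then Achebe, Adeyemi, Halvorsen, Pereira, Quinn and Varga (each not designated emeritus).
Among Okafor and Yilmaz, alphabetically by surname: Okafor before Yilmaz.
Among Achebe, Adeyemi, Halvorsen, Pereira, Quinn and Varga, alphabetically by surname: Achebe before Adeyemi before Halvorsen before Pereira before Quinn before Varga.
Order: Okafor, Yilmaz, Achebe, Adeyemi, Halvorsen, Pereira, Quinn, Varga. So position 1.

1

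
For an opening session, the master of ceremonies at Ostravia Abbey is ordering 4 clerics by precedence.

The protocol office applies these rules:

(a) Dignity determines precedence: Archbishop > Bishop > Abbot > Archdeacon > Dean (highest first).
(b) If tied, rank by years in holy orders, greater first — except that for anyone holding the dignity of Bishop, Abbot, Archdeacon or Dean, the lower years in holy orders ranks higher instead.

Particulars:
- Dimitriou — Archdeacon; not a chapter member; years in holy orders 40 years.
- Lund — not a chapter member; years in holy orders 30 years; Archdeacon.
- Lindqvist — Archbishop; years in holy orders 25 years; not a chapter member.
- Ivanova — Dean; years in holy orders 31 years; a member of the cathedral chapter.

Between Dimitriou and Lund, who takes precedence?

By dignity: Lindqvist (Archbishop); then Lund and Dimitriou (Archdeacon); then Ivanova (Dean).
Among Lund and Dimitriou, by years in holy orders (lower first) (reversed rule for this group): Lund (30 years) before Dimitriou (40 years).
So Lund takes precedence.

Lund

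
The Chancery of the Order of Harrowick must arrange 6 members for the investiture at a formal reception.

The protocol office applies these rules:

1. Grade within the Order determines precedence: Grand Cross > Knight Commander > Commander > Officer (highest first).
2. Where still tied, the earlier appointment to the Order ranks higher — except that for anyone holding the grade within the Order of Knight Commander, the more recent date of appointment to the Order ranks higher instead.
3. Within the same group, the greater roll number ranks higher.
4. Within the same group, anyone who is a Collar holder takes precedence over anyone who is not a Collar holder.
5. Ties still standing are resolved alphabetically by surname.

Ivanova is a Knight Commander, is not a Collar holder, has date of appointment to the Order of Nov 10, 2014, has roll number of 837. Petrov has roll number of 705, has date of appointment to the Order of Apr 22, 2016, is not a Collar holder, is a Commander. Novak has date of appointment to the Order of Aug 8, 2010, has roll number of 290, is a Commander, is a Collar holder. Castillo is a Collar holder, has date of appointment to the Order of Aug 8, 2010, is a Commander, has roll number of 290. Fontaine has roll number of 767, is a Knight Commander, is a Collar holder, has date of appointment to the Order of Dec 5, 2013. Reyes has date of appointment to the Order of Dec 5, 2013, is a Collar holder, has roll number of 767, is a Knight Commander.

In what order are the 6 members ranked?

Ivanova, Fontaine, Reyes, Castillo, Novak, Petrov

By grade within the Order: Ivanova, Fontaine and Reyes (Knight Commander); then Castillo, Novak and Petrov (Commander).
Among Ivanova, Fontaine and Reyes, by date of appointment to the Order (later first) (reversed rule for this group): Ivanova (Nov 10, 2014) before Fontaine and Reyes (Dec 5, 2013).
Fontaine and Reyes both have roll number 767, so the next rule applies.
Fontaine and Reyes are each a Collar holder, so the next rule applies.
Among Fontaine and Reyes, alphabetically by surname: Fontaine before Reyes.
Among Castillo, Novak and Petrov, by date of appointment to the Order (earlier first): Castillo and Novak (Aug 8, 2010) before Petrov (Apr 22, 2016).
Castillo and Novak both have roll number 290, so the next rule applies.
Castillo and Novak are each a Collar holder, so the next rule applies.
Among Castillo and Novak, alphabetically by surname: Castillo before Novak.
Full order: Ivanova, Fontaine, Reyes, Castillo, Novak, Petrov.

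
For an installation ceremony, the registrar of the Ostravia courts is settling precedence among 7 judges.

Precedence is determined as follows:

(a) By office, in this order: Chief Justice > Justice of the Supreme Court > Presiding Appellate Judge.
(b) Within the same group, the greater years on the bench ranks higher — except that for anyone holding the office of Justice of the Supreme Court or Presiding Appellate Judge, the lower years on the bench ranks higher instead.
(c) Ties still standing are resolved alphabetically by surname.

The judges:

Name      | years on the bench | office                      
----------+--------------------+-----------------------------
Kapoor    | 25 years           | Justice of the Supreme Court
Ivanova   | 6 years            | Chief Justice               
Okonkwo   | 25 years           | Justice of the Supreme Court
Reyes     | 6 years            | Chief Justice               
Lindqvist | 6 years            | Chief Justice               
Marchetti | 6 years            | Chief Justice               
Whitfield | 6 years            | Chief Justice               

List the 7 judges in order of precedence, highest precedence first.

Ivanova, Lindqvist, Marchetti, Reyes, Whitfield, Kapoor, Okonkwo

By office: Ivanova, Lindqvist, Marchetti, Reyes and Whitfield (Chief Justice); then Kapoor and Okonkwo (Justice of the Supreme Court).
Ivanova, Lindqvist, Marchetti, Reyes and Whitfield all have years on the bench 6 years, so the next rule applies.
Among Ivanova, Lindqvist, Marchetti, Reyes and Whitfield, alphabetically by surname: Ivanova before Lindqvist before Marchetti before Reyes before Whitfield.
Kapoor and Okonkwo both have years on the bench 25 years, so the next rule applies.
Among Kapoor and Okonkwo, alphabetically by surname: Kapoor before Okonkwo.
Full order: Ivanova, Lindqvist, Marchetti, Reyes, Whitfield, Kapoor, Okonkwo.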